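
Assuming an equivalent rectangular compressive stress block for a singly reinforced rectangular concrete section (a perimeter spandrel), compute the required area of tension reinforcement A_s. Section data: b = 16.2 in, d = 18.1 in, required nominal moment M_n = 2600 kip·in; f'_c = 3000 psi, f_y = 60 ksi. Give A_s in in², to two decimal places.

From M_n = 0.85 f'_c a b (d − a/2):
a = d − √(d² − 2M_n/(0.85 f'_c b)) = 18.1 − √(18.1² − 2 × 2600/(0.85 × 3 × 16.2)) = 3.897 in.
A_s = 0.85 f'_c a b / f_y = 0.85 × 3 × 3.897 × 16.2 / 60 = 2.683 in².

A_s ≈ 2.68 in²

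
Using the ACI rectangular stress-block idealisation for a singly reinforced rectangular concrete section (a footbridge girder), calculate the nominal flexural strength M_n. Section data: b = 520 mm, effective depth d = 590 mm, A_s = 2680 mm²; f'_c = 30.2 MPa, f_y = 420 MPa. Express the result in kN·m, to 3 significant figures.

T = A_s f_y = 2680 × 420 = 1125600 N = 1125.6 kN.
From C = T: a = T/(0.85 f'_c b) = 1125600/(0.85 × 30.2 × 520) = 84.32 mm.
M_n = T(d − a/2) = 1125.6 kN × (590 − 42.16) mm = 616.65 kN·m.

M_n ≈ 617 kN·m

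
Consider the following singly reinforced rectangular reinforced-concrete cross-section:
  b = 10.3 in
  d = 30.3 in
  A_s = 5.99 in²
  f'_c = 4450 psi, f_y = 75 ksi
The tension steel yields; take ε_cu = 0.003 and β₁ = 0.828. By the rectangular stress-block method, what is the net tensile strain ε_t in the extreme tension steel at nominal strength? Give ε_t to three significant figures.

a = A_s f_y/(0.85 f'_c b) = 11.531 in.
β₁ = 0.828, so c = a/β₁ = 11.531/0.828 = 13.926 in.
From the linear strain diagram with ε_cu = 0.003: ε_t = 0.003 (d − c)/c = 0.003 × (30.3 − 13.926)/13.926 = 0.00353.
ε_t < 0.004 — the section is over-reinforced for flexure under ACI limits.

ε_t ≈ 0.00353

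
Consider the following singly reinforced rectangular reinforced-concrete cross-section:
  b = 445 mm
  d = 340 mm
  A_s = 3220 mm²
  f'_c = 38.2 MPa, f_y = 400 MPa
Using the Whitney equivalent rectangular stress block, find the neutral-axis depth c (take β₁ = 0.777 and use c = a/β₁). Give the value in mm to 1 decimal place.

c ≈ 114.7 mm

T = A_s f_y = 3220 × 400 = 1288000 N = 1288 kN.
Setting C = 0.85 f'_c a b equal to T: a = 1288000/(0.85 × 38.2 × 445) = 89.140 mm.
With β₁ = 0.777, c = a/β₁ = 89.140/0.777 = 114.7 mm.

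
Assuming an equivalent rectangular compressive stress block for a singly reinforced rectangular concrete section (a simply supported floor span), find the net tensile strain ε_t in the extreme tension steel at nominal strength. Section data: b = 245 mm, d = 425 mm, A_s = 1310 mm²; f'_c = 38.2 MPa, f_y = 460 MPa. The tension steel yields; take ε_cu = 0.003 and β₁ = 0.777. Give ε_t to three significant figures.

ε_t ≈ 0.0101

a = A_s f_y/(0.85 f'_c b) = 75.75 mm.
β₁ = 0.777, so c = a/β₁ = 75.75/0.777 = 97.49 mm.
From the linear strain diagram with ε_cu = 0.003: ε_t = 0.003 (d − c)/c = 0.003 × (425 − 97.49)/97.49 = 0.0101.
Since ε_t ≥ 0.005, the section is tension-controlled.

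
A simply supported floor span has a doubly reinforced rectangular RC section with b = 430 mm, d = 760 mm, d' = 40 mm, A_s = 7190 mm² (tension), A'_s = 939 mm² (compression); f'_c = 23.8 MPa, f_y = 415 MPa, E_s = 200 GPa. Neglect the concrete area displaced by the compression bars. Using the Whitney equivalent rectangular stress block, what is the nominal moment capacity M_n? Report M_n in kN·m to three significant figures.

Assume both tension and compression steel yield.
Net tension couple steel: A_s − A'_s = 6251 mm².
a = (A_s − A'_s) f_y / (0.85 f'_c b) = 2594165/(0.85 × 23.8 × 430) = 298.22 mm.
c = a/β₁ = 298.22/0.85 = 350.85 mm; ε'_s = 0.003(c − d')/c = 0.0027 ≥ f_y/E_s = 0.0021, so compression steel does yield.
M_n = (A_s − A'_s) f_y (d − a/2) + A'_s f_y (d − d') = [2594165 × (760 − 149.11) + 389685 × (760 − 40)] × 10⁻⁶ = 1584.75 + 280.57 = 1865.32 kN·m.

M_n ≈ 1870 kN·m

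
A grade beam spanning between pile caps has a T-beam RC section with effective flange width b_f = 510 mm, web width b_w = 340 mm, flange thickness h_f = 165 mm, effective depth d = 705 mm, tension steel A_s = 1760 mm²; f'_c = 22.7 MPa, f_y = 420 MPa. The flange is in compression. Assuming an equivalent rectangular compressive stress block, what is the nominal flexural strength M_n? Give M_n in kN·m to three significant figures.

Tension: T = A_s f_y = 1760 × 420 = 739200 N.
Try a within the flange: a = T/(0.85 f'_c b_f) = 739200/(0.85 × 22.7 × 510) = 75.12 mm.
Since a = 75.12 ≤ h_f = 165 mm, the stress block lies entirely in the flange; analyse as a rectangular beam of width b_f.
M_n = T(d − a/2) = 739200 × (705 − 37.56) = 493.37 × 10⁶ N·mm.
M_n = 493.37 kN·m.

M_n ≈ 493 kN·m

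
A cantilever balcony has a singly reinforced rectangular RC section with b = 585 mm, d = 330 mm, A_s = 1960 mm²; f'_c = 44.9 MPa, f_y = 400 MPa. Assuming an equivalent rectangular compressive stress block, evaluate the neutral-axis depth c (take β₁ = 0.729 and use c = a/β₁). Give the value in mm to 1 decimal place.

T = A_s f_y = 1960 × 400 = 784000 N = 784 kN.
Setting C = 0.85 f'_c a b equal to T: a = 784000/(0.85 × 44.9 × 585) = 35.115 mm.
With β₁ = 0.729, c = a/β₁ = 35.115/0.729 = 48.2 mm.

c ≈ 48.2 mm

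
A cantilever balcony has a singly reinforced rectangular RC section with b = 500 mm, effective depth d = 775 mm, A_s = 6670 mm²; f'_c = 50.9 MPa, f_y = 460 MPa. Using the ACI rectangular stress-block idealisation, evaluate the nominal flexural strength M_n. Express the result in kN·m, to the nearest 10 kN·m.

M_n ≈ 2160 kN·m

T = A_s f_y = 6670 × 460 = 3068200 N = 3068.2 kN.
From C = T: a = T/(0.85 f'_c b) = 3068200/(0.85 × 50.9 × 500) = 141.83 mm.
M_n = T(d − a/2) = 3068.2 kN × (775 − 70.915) mm = 2160.27 kN·m.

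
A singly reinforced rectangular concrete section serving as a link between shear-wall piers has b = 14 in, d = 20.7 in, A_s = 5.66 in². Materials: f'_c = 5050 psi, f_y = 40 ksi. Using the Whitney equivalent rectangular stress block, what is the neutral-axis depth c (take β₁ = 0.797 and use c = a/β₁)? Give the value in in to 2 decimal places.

T = A_s f_y = 5.66 × 40 = 226.4 kips.
a = T/(0.85 f'_c b) = 226.4/(0.85 × 5.05 × 14) = 3.7674 in.
With β₁ = 0.797, c = a/β₁ = 3.7674/0.797 = 4.73 in.

c ≈ 4.73 in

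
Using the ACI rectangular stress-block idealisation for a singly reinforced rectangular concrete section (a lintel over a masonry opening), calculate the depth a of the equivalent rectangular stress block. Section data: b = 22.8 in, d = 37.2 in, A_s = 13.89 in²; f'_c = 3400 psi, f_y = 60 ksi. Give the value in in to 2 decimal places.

T = A_s f_y = 13.89 × 60 = 833.4 kips.
a = T/(0.85 f'_c b) = 833.4/(0.85 × 3.4 × 22.8) = 12.65 in.

a ≈ 12.65 in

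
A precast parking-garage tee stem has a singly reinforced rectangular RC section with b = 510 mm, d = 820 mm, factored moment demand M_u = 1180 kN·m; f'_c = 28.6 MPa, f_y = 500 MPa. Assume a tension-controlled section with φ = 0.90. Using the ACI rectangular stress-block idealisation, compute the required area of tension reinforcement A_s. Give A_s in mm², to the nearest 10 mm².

M_n = M_u/φ = 1180/0.90 = 1311.11 kN·m.
With M_n = 0.85 f'_c a b (d − a/2), solve the quadratic for a:
a = d − √(d² − 2M_n/(0.85 f'_c b)) = 820 − √(820² − 2 × 1311.11×10⁶/(0.85 × 28.6 × 510)) = 141.11 mm.
A_s = 0.85 f'_c a b / f_y = 0.85 × 28.6 × 141.11 × 510 / 500 = 3499.0 mm².

A_s ≈ 3500 mm²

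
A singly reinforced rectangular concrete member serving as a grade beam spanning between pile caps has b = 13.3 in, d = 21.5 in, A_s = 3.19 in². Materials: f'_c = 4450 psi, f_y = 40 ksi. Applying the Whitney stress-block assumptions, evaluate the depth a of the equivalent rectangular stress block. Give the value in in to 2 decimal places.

a ≈ 2.54 in

T = A_s f_y = 3.19 × 40 = 127.6 kips.
a = T/(0.85 f'_c b) = 127.6/(0.85 × 4.45 × 13.3) = 2.54 in.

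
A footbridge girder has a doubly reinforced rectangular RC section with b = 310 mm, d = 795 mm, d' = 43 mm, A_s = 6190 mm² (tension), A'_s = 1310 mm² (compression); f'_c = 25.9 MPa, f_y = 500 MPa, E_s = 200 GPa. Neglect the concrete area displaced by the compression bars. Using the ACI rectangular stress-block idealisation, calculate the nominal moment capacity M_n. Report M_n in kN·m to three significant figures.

Assume both tension and compression steel yield.
Net tension couple steel: A_s − A'_s = 4880 mm².
a = (A_s − A'_s) f_y / (0.85 f'_c b) = 2440000/(0.85 × 25.9 × 310) = 357.53 mm.
c = a/β₁ = 357.53/0.85 = 420.62 mm; ε'_s = 0.003(c − d')/c = 0.0027 ≥ f_y/E_s = 0.0025, so compression steel does yield.
M_n = (A_s − A'_s) f_y (d − a/2) + A'_s f_y (d − d') = [2440000 × (795 − 178.765) + 655000 × (795 − 43)] × 10⁻⁶ = 1503.61 + 492.56 = 1996.17 kN·m.

M_n ≈ 2000 kN·m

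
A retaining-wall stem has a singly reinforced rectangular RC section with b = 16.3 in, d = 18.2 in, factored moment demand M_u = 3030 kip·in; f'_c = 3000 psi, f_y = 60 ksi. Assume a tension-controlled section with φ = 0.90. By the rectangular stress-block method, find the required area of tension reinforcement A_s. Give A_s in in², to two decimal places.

M_n = M_u/φ = 3030/0.90 = 3366.67 kip·in.
From M_n = 0.85 f'_c a b (d − a/2):
a = d − √(d² − 2M_n/(0.85 f'_c b)) = 18.2 − √(18.2² − 2 × 3366.67/(0.85 × 3 × 16.3)) = 5.191 in.
A_s = 0.85 f'_c a b / f_y = 0.85 × 3 × 5.191 × 16.3 / 60 = 3.596 in².

A_s ≈ 3.60 in²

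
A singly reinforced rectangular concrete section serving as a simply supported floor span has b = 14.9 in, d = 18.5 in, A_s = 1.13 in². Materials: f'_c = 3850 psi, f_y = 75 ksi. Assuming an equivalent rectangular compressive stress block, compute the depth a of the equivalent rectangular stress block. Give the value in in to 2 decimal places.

a ≈ 1.74 in

T = A_s f_y = 1.13 × 75 = 84.75 kips.
a = T/(0.85 f'_c b) = 84.75/(0.85 × 3.85 × 14.9) = 1.74 in.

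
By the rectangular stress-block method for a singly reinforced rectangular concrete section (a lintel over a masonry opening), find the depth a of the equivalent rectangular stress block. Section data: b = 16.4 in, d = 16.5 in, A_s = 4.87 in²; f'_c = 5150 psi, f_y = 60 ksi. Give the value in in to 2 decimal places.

T = A_s f_y = 4.87 × 60 = 292.2 kips.
a = T/(0.85 f'_c b) = 292.2/(0.85 × 5.15 × 16.4) = 4.07 in.

a ≈ 4.07 in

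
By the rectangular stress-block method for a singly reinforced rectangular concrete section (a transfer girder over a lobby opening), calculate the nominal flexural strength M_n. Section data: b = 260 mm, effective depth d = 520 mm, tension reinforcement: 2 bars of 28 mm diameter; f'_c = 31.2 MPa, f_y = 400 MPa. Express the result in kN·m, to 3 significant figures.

M_n ≈ 239 kN·m

A_s = 2 × 616 = 1232 mm².
T = A_s f_y = 1232 × 400 = 492800 N = 492.8 kN.
From C = T: a = T/(0.85 f'_c b) = 492800/(0.85 × 31.2 × 260) = 71.47 mm.
M_n = T(d − a/2) = 492.8 kN × (520 − 35.735) mm = 238.65 kN·m.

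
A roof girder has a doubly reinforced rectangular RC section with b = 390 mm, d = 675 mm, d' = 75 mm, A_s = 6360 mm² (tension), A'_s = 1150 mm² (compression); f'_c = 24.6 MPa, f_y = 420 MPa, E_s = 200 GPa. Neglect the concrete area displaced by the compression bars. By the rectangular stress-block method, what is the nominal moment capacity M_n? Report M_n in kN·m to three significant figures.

M_n ≈ 1470 kN·m

Assume both tension and compression steel yield.
Net tension couple steel: A_s − A'_s = 5210 mm².
a = (A_s − A'_s) f_y / (0.85 f'_c b) = 2188200/(0.85 × 24.6 × 390) = 268.33 mm.
c = a/β₁ = 268.33/0.85 = 315.68 mm; ε'_s = 0.003(c − d')/c = 0.0023 ≥ f_y/E_s = 0.0021, so compression steel does yield.
M_n = (A_s − A'_s) f_y (d − a/2) + A'_s f_y (d − d') = [2188200 × (675 − 134.165) + 483000 × (675 − 75)] × 10⁻⁶ = 1183.46 + 289.80 = 1473.26 kN·m.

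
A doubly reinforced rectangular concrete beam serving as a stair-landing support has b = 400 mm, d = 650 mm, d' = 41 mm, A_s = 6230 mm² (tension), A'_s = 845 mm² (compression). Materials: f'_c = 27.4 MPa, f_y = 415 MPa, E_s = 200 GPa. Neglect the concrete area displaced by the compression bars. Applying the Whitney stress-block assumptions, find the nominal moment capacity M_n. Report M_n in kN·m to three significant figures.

Assume both tension and compression steel yield.
Net tension couple steel: A_s − A'_s = 5385 mm².
a = (A_s − A'_s) f_y / (0.85 f'_c b) = 2234775/(0.85 × 27.4 × 400) = 239.89 mm.
c = a/β₁ = 239.89/0.85 = 282.22 mm; ε'_s = 0.003(c − d')/c = 0.0026 ≥ f_y/E_s = 0.0021, so compression steel does yield.
M_n = (A_s − A'_s) f_y (d − a/2) + A'_s f_y (d − d') = [2234775 × (650 − 119.945) + 350675 × (650 − 41)] × 10⁻⁶ = 1184.55 + 213.56 = 1398.11 kN·m.

M_n ≈ 1400 kN·m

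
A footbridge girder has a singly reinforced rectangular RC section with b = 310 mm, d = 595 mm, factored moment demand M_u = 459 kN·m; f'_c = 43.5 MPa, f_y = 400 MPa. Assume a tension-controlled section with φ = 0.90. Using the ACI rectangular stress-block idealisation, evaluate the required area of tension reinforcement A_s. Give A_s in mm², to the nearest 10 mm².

A_s ≈ 2300 mm²

M_n = M_u/φ = 459/0.90 = 510 kN·m.
With M_n = 0.85 f'_c a b (d − a/2), solve the quadratic for a:
a = d − √(d² − 2M_n/(0.85 f'_c b)) = 595 − √(595² − 2 × 510×10⁶/(0.85 × 43.5 × 310)) = 80.18 mm.
A_s = 0.85 f'_c a b / f_y = 0.85 × 43.5 × 80.18 × 310 / 400 = 2297.6 mm².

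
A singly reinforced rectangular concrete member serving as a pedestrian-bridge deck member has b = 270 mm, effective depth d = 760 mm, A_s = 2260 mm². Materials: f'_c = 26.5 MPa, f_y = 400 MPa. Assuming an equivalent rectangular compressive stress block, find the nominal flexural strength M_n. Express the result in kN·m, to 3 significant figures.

M_n ≈ 620 kN·m

T = A_s f_y = 2260 × 400 = 904000 N = 904 kN.
From C = T: a = T/(0.85 f'_c b) = 904000/(0.85 × 26.5 × 270) = 148.64 mm.
M_n = T(d − a/2) = 904 kN × (760 − 74.32) mm = 619.85 kN·m.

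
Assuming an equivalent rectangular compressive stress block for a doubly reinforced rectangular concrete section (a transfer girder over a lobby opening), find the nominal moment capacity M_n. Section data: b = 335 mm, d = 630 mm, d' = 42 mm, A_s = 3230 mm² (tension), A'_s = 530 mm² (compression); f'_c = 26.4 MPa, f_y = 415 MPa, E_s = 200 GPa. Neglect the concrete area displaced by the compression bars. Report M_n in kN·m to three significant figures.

M_n ≈ 752 kN·m

Assume both tension and compression steel yield.
Net tension couple steel: A_s − A'_s = 2700 mm².
a = (A_s − A'_s) f_y / (0.85 f'_c b) = 1120500/(0.85 × 26.4 × 335) = 149.05 mm.
c = a/β₁ = 149.05/0.85 = 175.35 mm; ε'_s = 0.003(c − d')/c = 0.0023 ≥ f_y/E_s = 0.0021, so compression steel does yield.
M_n = (A_s − A'_s) f_y (d − a/2) + A'_s f_y (d − d') = [1120500 × (630 − 74.525) + 219950 × (630 − 42)] × 10⁻⁶ = 622.41 + 129.33 = 751.74 kN·m.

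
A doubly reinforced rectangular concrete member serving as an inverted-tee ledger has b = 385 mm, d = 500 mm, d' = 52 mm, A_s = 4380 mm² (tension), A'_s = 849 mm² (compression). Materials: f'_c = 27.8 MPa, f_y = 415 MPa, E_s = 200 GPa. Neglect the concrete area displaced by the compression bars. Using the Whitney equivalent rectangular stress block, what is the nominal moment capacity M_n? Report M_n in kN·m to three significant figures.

Assume both tension and compression steel yield.
Net tension couple steel: A_s − A'_s = 3531 mm².
a = (A_s − A'_s) f_y / (0.85 f'_c b) = 1465365/(0.85 × 27.8 × 385) = 161.07 mm.
c = a/β₁ = 161.07/0.85 = 189.49 mm; ε'_s = 0.003(c − d')/c = 0.0022 ≥ f_y/E_s = 0.0021, so compression steel does yield.
M_n = (A_s − A'_s) f_y (d − a/2) + A'_s f_y (d − d') = [1465365 × (500 − 80.535) + 352335 × (500 − 52)] × 10⁻⁶ = 614.67 + 157.85 = 772.52 kN·m.

M_n ≈ 773 kN·m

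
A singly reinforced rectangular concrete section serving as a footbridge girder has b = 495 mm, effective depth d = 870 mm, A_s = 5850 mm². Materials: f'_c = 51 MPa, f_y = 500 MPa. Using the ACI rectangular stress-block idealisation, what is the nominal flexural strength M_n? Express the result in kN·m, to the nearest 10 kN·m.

M_n ≈ 2350 kN·m

T = A_s f_y = 5850 × 500 = 2925000 N = 2925 kN.
From C = T: a = T/(0.85 f'_c b) = 2925000/(0.85 × 51 × 495) = 136.31 mm.
M_n = T(d − a/2) = 2925 kN × (870 − 68.155) mm = 2345.40 kN·m.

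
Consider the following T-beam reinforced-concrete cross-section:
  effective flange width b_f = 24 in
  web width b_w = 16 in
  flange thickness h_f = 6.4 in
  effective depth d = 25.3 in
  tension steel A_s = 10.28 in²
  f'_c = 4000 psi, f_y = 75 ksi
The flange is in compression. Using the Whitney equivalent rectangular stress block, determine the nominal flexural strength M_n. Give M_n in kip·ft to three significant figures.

Tension: T = A_s f_y = 10.28 × 75 = 771 kips.
Try a within the flange: a = T/(0.85 f'_c b_f) = 771/(0.85 × 4 × 24) = 9.449 in.
a = 9.449 > h_f = 6.4 in: the block extends into the web. Split into flange-overhang and web parts.
C_f = 0.85 f'_c (b_f − b_w) h_f = 0.85 × 4 × (24 − 16) × 6.4 = 174.1 kips.
Remaining web compression depth: a_w = (T − C_f)/(0.85 f'_c b_w) = (771 − 174.1)/(0.85 × 4 × 16) = 10.972 in.
M_n = C_f(d − h_f/2) + (T − C_f)(d − a_w/2) = 174.1 × (25.3 − 3.2) + 596.9 × (25.3 − 5.486) = 3847.6 + 11827.0 = 15674.6 kip·in.
M_n = 15674.6/12 = 1306.22 kip·ft.

M_n ≈ 1310 kip·ft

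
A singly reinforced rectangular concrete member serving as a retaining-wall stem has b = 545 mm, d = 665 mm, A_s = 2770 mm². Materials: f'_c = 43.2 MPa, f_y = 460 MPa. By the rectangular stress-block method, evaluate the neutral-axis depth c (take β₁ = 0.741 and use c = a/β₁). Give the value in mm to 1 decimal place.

c ≈ 85.9 mm

T = A_s f_y = 2770 × 460 = 1274200 N = 1274.2 kN.
Setting C = 0.85 f'_c a b equal to T: a = 1274200/(0.85 × 43.2 × 545) = 63.671 mm.
With β₁ = 0.741, c = a/β₁ = 63.671/0.741 = 85.9 mm.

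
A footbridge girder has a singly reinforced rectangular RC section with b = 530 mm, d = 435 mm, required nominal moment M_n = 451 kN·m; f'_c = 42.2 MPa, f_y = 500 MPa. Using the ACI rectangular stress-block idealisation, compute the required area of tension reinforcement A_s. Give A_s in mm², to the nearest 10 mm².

A_s ≈ 2220 mm²

With M_n = 0.85 f'_c a b (d − a/2), solve the quadratic for a:
a = d − √(d² − 2M_n/(0.85 f'_c b)) = 435 − √(435² − 2 × 451×10⁶/(0.85 × 42.2 × 530)) = 58.46 mm.
A_s = 0.85 f'_c a b / f_y = 0.85 × 42.2 × 58.46 × 530 / 500 = 2222.8 mm².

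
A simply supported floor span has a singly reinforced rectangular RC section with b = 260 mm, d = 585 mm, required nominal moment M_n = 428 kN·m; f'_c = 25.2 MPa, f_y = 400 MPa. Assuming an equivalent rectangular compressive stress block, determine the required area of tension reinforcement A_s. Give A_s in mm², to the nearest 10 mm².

With M_n = 0.85 f'_c a b (d − a/2), solve the quadratic for a:
a = d − √(d² − 2M_n/(0.85 f'_c b)) = 585 − √(585² − 2 × 428×10⁶/(0.85 × 25.2 × 260)) = 150.81 mm.
A_s = 0.85 f'_c a b / f_y = 0.85 × 25.2 × 150.81 × 260 / 400 = 2099.7 mm².

A_s ≈ 2100 mm²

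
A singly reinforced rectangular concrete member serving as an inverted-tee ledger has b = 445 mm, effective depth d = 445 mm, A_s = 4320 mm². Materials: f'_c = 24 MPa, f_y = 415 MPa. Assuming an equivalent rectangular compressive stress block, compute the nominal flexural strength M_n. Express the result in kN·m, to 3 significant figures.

M_n ≈ 621 kN·m

T = A_s f_y = 4320 × 415 = 1792800 N = 1792.8 kN.
From C = T: a = T/(0.85 f'_c b) = 1792800/(0.85 × 24 × 445) = 197.49 mm.
M_n = T(d − a/2) = 1792.8 kN × (445 − 98.745) mm = 620.77 kN·m.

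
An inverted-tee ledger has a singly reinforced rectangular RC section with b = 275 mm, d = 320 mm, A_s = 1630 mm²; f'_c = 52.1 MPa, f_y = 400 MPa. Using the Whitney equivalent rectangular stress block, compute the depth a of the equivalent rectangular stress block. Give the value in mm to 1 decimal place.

a ≈ 53.5 mm

T = A_s f_y = 1630 × 400 = 652000 N = 652 kN.
Setting C = 0.85 f'_c a b equal to T: a = 652000/(0.85 × 52.1 × 275) = 53.5 mm.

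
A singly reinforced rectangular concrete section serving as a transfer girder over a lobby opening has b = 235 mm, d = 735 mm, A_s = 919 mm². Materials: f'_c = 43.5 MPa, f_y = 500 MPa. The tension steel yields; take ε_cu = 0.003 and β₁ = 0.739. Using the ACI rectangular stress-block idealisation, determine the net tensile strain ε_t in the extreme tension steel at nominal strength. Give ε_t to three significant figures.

a = A_s f_y/(0.85 f'_c b) = 52.88 mm.
β₁ = 0.739, so c = a/β₁ = 52.88/0.739 = 71.56 mm.
From the linear strain diagram with ε_cu = 0.003: ε_t = 0.003 (d − c)/c = 0.003 × (735 − 71.56)/71.56 = 0.0278.
Since ε_t ≥ 0.005, the section is tension-controlled.

ε_t ≈ 0.0278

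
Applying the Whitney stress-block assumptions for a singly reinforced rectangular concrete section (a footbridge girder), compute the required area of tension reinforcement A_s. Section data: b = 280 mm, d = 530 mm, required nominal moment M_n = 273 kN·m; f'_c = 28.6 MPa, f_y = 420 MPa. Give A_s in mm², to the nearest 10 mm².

A_s ≈ 1330 mm²

With M_n = 0.85 f'_c a b (d − a/2), solve the quadratic for a:
a = d − √(d² − 2M_n/(0.85 f'_c b)) = 530 − √(530² − 2 × 273×10⁶/(0.85 × 28.6 × 280)) = 82.02 mm.
A_s = 0.85 f'_c a b / f_y = 0.85 × 28.6 × 82.02 × 280 / 420 = 1329.3 mm².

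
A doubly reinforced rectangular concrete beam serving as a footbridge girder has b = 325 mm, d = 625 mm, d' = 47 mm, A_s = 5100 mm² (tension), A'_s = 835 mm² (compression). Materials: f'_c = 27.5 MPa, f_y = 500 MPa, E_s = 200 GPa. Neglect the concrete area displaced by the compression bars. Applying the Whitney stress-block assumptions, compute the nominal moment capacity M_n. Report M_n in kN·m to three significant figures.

M_n ≈ 1270 kN·m

Assume both tension and compression steel yield.
Net tension couple steel: A_s − A'_s = 4265 mm².
a = (A_s − A'_s) f_y / (0.85 f'_c b) = 2132500/(0.85 × 27.5 × 325) = 280.71 mm.
c = a/β₁ = 280.71/0.85 = 330.25 mm; ε'_s = 0.003(c − d')/c = 0.0026 ≥ f_y/E_s = 0.0025, so compression steel does yield.
M_n = (A_s − A'_s) f_y (d − a/2) + A'_s f_y (d − d') = [2132500 × (625 − 140.355) + 417500 × (625 − 47)] × 10⁻⁶ = 1033.51 + 241.32 = 1274.83 kN·m.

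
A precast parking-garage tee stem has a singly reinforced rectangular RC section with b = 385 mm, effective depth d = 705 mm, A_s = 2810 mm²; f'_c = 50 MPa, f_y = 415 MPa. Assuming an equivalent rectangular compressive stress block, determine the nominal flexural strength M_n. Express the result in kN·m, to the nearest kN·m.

T = A_s f_y = 2810 × 415 = 1166150 N = 1166.15 kN.
From C = T: a = T/(0.85 f'_c b) = 1166150/(0.85 × 50 × 385) = 71.27 mm.
M_n = T(d − a/2) = 1166.15 kN × (705 − 35.635) mm = 780.58 kN·m.

M_n ≈ 781 kN·m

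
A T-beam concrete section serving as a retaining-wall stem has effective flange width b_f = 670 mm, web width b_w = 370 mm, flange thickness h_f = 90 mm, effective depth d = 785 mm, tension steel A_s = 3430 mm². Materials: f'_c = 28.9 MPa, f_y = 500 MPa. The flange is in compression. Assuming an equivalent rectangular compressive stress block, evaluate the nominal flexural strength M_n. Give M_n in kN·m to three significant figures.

M_n ≈ 1260 kN·m

Tension: T = A_s f_y = 3430 × 500 = 1715000 N.
Try a within the flange: a = T/(0.85 f'_c b_f) = 1715000/(0.85 × 28.9 × 670) = 104.20 mm.
a = 104.20 > h_f = 90 mm: the block extends into the web. Split into flange-overhang and web parts.
C_f = 0.85 f'_c (b_f − b_w) h_f = 0.85 × 28.9 × (670 − 370) × 90 = 663255 N.
Remaining web compression depth: a_w = (T − C_f)/(0.85 f'_c b_w) = (1715000 − 663255)/(0.85 × 28.9 × 370) = 115.72 mm.
M_n = C_f(d − h_f/2) + (T − C_f)(d − a_w/2) = 663255 × (785 − 45) + 1051745 × (785 − 57.86) = 490.81 + 764.77 = 1255.58 × 10⁶ N·mm.
M_n = 1255.58 kN·m.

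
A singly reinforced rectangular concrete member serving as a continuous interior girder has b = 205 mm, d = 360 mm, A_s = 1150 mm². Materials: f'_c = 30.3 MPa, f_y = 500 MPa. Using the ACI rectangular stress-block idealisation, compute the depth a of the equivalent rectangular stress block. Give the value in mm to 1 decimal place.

a ≈ 108.9 mm

T = A_s f_y = 1150 × 500 = 575000 N = 575 kN.
Setting C = 0.85 f'_c a b equal to T: a = 575000/(0.85 × 30.3 × 205) = 108.9 mm.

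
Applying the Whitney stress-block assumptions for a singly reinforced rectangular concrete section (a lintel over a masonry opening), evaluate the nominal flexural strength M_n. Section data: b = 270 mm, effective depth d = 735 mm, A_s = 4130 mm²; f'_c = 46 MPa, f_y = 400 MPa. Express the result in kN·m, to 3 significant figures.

M_n ≈ 1080 kN·m

T = A_s f_y = 4130 × 400 = 1652000 N = 1652 kN.
From C = T: a = T/(0.85 f'_c b) = 1652000/(0.85 × 46 × 270) = 156.48 mm.
M_n = T(d − a/2) = 1652 kN × (735 − 78.24) mm = 1084.97 kN·m.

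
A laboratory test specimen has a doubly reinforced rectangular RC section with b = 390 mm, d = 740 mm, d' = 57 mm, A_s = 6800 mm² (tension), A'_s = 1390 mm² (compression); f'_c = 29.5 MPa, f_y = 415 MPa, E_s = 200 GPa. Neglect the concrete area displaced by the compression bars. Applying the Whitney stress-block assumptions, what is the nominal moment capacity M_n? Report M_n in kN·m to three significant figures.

M_n ≈ 1800 kN·m

Assume both tension and compression steel yield.
Net tension couple steel: A_s − A'_s = 5410 mm².
a = (A_s − A'_s) f_y / (0.85 f'_c b) = 2245150/(0.85 × 29.5 × 390) = 229.58 mm.
c = a/β₁ = 229.58/0.839 = 273.64 mm; ε'_s = 0.003(c − d')/c = 0.0024 ≥ f_y/E_s = 0.0021, so compression steel does yield.
M_n = (A_s − A'_s) f_y (d − a/2) + A'_s f_y (d − d') = [2245150 × (740 − 114.79) + 576850 × (740 − 57)] × 10⁻⁶ = 1403.69 + 393.99 = 1797.68 kN·m.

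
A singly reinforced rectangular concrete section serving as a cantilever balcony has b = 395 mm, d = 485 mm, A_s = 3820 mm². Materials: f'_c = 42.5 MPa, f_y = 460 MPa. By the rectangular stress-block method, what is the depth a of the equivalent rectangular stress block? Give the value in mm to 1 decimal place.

T = A_s f_y = 3820 × 460 = 1757200 N = 1757.2 kN.
Setting C = 0.85 f'_c a b equal to T: a = 1757200/(0.85 × 42.5 × 395) = 123.1 mm.

a ≈ 123.1 mm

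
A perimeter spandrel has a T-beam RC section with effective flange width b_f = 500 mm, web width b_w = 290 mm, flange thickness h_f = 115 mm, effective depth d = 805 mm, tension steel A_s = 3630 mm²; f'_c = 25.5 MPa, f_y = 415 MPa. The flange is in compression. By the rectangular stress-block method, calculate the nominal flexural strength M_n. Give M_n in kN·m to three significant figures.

Tension: T = A_s f_y = 3630 × 415 = 1506450 N.
Try a within the flange: a = T/(0.85 f'_c b_f) = 1506450/(0.85 × 25.5 × 500) = 139.00 mm.
a = 139.00 > h_f = 115 mm: the block extends into the web. Split into flange-overhang and web parts.
C_f = 0.85 f'_c (b_f − b_w) h_f = 0.85 × 25.5 × (500 − 290) × 115 = 523451 N.
Remaining web compression depth: a_w = (T − C_f)/(0.85 f'_c b_w) = (1506450 − 523451)/(0.85 × 25.5 × 290) = 156.39 mm.
M_n = C_f(d − h_f/2) + (T − C_f)(d − a_w/2) = 523451 × (805 − 57.5) + 982999 × (805 − 78.195) = 391.28 + 714.45 = 1105.73 × 10⁶ N·mm.
M_n = 1105.73 kN·m.

M_n ≈ 1110 kN·m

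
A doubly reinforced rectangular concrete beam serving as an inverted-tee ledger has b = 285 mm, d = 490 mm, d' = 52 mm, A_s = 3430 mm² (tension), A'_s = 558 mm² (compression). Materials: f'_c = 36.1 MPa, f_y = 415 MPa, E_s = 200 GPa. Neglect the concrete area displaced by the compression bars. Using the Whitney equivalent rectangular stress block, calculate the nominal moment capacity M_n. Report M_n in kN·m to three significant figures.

Assume both tension and compression steel yield.
Net tension couple steel: A_s − A'_s = 2872 mm².
a = (A_s − A'_s) f_y / (0.85 f'_c b) = 1191880/(0.85 × 36.1 × 285) = 136.29 mm.
c = a/β₁ = 136.29/0.792 = 172.08 mm; ε'_s = 0.003(c − d')/c = 0.0021 ≥ f_y/E_s = 0.0021, so compression steel does yield.
M_n = (A_s − A'_s) f_y (d − a/2) + A'_s f_y (d − d') = [1191880 × (490 − 68.145) + 231570 × (490 − 52)] × 10⁻⁶ = 502.80 + 101.43 = 604.23 kN·m.

M_n ≈ 604 kN·m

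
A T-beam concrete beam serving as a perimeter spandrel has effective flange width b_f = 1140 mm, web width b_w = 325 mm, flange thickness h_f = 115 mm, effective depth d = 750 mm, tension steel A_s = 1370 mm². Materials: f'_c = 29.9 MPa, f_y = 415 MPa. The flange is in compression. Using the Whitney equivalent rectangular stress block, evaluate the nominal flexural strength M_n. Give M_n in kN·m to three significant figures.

M_n ≈ 421 kN·m

Tension: T = A_s f_y = 1370 × 415 = 568550 N.
Try a within the flange: a = T/(0.85 f'_c b_f) = 568550/(0.85 × 29.9 × 1140) = 19.62 mm.
Since a = 19.62 ≤ h_f = 115 mm, the stress block lies entirely in the flange; analyse as a rectangular beam of width b_f.
M_n = T(d − a/2) = 568550 × (750 − 9.81) = 420.84 × 10⁶ N·mm.
M_n = 420.84 kN·m.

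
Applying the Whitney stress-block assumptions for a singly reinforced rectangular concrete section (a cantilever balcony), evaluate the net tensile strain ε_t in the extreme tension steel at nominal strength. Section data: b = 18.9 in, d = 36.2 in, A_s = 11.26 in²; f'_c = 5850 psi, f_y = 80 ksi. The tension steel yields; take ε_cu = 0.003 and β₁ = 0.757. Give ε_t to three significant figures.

ε_t ≈ 0.00558

a = A_s f_y/(0.85 f'_c b) = 9.585 in.
β₁ = 0.757, so c = a/β₁ = 9.585/0.757 = 12.662 in.
From the linear strain diagram with ε_cu = 0.003: ε_t = 0.003 (d − c)/c = 0.003 × (36.2 − 12.662)/12.662 = 0.00558.
Since ε_t ≥ 0.005, the section is tension-controlled.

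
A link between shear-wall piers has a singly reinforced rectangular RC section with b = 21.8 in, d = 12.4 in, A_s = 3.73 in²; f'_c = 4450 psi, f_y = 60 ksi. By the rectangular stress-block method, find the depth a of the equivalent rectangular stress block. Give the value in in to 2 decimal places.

a ≈ 2.71 in

T = A_s f_y = 3.73 × 60 = 223.8 kips.
a = T/(0.85 f'_c b) = 223.8/(0.85 × 4.45 × 21.8) = 2.71 in.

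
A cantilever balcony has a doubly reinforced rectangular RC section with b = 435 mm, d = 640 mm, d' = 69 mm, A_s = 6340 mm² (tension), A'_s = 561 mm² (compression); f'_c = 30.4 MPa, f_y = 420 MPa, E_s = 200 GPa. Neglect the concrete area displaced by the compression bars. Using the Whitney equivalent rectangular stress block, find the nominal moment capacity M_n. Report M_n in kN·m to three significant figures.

Assume both tension and compression steel yield.
Net tension couple steel: A_s − A'_s = 5779 mm².
a = (A_s − A'_s) f_y / (0.85 f'_c b) = 2427180/(0.85 × 30.4 × 435) = 215.93 mm.
c = a/β₁ = 215.93/0.833 = 259.22 mm; ε'_s = 0.003(c − d')/c = 0.0022 ≥ f_y/E_s = 0.0021, so compression steel does yield.
M_n = (A_s − A'_s) f_y (d − a/2) + A'_s f_y (d − d') = [2427180 × (640 − 107.965) + 235620 × (640 − 69)] × 10⁻⁶ = 1291.34 + 134.54 = 1425.88 kN·m.

M_n ≈ 1430 kN·m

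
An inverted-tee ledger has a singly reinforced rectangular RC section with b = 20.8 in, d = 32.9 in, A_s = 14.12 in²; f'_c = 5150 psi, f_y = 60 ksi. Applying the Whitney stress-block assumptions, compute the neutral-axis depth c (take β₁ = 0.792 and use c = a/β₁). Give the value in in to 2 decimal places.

T = A_s f_y = 14.12 × 60 = 847.2 kips.
a = T/(0.85 f'_c b) = 847.2/(0.85 × 5.15 × 20.8) = 9.3046 in.
With β₁ = 0.792, c = a/β₁ = 9.3046/0.792 = 11.75 in.

c ≈ 11.75 in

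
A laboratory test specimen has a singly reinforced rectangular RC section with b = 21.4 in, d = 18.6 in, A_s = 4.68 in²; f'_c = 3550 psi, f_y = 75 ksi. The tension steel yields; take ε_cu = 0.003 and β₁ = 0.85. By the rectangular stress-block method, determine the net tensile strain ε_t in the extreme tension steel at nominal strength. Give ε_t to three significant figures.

ε_t ≈ 0.00573

a = A_s f_y/(0.85 f'_c b) = 5.436 in.
β₁ = 0.85, so c = a/β₁ = 5.436/0.85 = 6.395 in.
From the linear strain diagram with ε_cu = 0.003: ε_t = 0.003 (d − c)/c = 0.003 × (18.6 − 6.395)/6.395 = 0.00573.
Since ε_t ≥ 0.005, the section is tension-controlled.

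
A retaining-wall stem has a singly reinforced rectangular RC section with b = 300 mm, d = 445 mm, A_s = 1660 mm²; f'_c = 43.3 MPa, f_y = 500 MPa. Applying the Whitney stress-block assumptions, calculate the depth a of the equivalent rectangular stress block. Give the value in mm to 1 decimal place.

T = A_s f_y = 1660 × 500 = 830000 N = 830 kN.
Setting C = 0.85 f'_c a b equal to T: a = 830000/(0.85 × 43.3 × 300) = 75.2 mm.

a ≈ 75.2 mm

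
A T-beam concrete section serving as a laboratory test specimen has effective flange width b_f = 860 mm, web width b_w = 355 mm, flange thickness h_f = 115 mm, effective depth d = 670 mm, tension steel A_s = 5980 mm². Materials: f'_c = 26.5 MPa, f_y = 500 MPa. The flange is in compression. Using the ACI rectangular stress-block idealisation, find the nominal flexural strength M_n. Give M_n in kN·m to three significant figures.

M_n ≈ 1750 kN·m

Tension: T = A_s f_y = 5980 × 500 = 2990000 N.
Try a within the flange: a = T/(0.85 f'_c b_f) = 2990000/(0.85 × 26.5 × 860) = 154.35 mm.
a = 154.35 > h_f = 115 mm: the block extends into the web. Split into flange-overhang and web parts.
C_f = 0.85 f'_c (b_f − b_w) h_f = 0.85 × 26.5 × (860 − 355) × 115 = 1308139 N.
Remaining web compression depth: a_w = (T − C_f)/(0.85 f'_c b_w) = (2990000 − 1308139)/(0.85 × 26.5 × 355) = 210.33 mm.
M_n = C_f(d − h_f/2) + (T − C_f)(d − a_w/2) = 1308139 × (670 − 57.5) + 1681861 × (670 − 105.165) = 801.24 + 949.97 = 1751.21 × 10⁶ N·mm.
M_n = 1751.21 kN·m.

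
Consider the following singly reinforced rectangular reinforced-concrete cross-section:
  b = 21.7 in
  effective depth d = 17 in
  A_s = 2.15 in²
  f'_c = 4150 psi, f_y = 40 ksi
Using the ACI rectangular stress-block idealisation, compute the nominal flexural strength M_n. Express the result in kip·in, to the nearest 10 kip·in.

T = A_s f_y = 2.15 × 40 = 86 kips.
a = T/(0.85 f'_c b) = 86/(0.85 × 4.15 × 21.7) = 1.123 in.
M_n = T(d − a/2) = 86 × (17 − 0.5615) = 1413.7 kip·in.

M_n ≈ 1410 kip·in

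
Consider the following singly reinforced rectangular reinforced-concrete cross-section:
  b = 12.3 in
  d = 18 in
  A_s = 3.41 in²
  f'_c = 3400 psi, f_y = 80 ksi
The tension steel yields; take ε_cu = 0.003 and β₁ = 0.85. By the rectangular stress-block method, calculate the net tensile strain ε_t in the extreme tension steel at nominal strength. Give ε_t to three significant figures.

ε_t ≈ 0.00298

a = A_s f_y/(0.85 f'_c b) = 7.674 in.
β₁ = 0.85, so c = a/β₁ = 7.674/0.85 = 9.028 in.
From the linear strain diagram with ε_cu = 0.003: ε_t = 0.003 (d − c)/c = 0.003 × (18 − 9.028)/9.028 = 0.00298.
ε_t < 0.004 — the section is over-reinforced for flexure under ACI limits.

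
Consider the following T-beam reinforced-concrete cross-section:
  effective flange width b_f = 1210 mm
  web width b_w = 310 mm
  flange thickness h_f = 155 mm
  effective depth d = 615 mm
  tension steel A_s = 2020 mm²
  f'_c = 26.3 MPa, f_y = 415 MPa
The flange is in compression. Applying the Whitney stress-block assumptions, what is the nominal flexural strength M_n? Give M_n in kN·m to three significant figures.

Tension: T = A_s f_y = 2020 × 415 = 838300 N.
Try a within the flange: a = T/(0.85 f'_c b_f) = 838300/(0.85 × 26.3 × 1210) = 30.99 mm.
Since a = 30.99 ≤ h_f = 155 mm, the stress block lies entirely in the flange; analyse as a rectangular beam of width b_f.
M_n = T(d − a/2) = 838300 × (615 − 15.495) = 502.57 × 10⁶ N·mm.
M_n = 502.57 kN·m.

M_n ≈ 503 kN·m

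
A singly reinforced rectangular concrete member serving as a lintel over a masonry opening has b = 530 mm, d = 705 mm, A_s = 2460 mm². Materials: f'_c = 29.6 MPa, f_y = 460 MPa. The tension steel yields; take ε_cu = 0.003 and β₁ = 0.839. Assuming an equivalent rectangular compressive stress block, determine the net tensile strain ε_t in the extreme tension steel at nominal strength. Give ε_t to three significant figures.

ε_t ≈ 0.0179

a = A_s f_y/(0.85 f'_c b) = 84.86 mm.
β₁ = 0.839, so c = a/β₁ = 84.86/0.839 = 101.14 mm.
From the linear strain diagram with ε_cu = 0.003: ε_t = 0.003 (d − c)/c = 0.003 × (705 − 101.14)/101.14 = 0.0179.
Since ε_t ≥ 0.005, the section is tension-controlled.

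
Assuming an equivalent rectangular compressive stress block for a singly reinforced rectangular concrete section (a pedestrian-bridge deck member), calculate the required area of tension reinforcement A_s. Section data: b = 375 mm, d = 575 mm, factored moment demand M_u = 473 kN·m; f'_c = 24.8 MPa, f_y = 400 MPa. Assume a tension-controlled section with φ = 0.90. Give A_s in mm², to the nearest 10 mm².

A_s ≈ 2580 mm²

M_n = M_u/φ = 473/0.90 = 525.556 kN·m.
With M_n = 0.85 f'_c a b (d − a/2), solve the quadratic for a:
a = d − √(d² − 2M_n/(0.85 f'_c b)) = 575 − √(575² − 2 × 525.556×10⁶/(0.85 × 24.8 × 375)) = 130.41 mm.
A_s = 0.85 f'_c a b / f_y = 0.85 × 24.8 × 130.41 × 375 / 400 = 2577.2 mm².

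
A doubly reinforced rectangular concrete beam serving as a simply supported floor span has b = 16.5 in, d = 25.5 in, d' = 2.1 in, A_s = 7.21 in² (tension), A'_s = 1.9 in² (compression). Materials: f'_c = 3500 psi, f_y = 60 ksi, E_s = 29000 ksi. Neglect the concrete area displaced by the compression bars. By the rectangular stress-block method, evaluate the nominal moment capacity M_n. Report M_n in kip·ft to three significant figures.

Assume both steels yield.
a = (A_s − A'_s) f_y/(0.85 f'_c b) = (7.21 − 1.9) × 60/(0.85 × 3.5 × 16.5) = 6.490 in.
c = a/β₁ = 6.490/0.85 = 7.635 in; ε'_s = 0.003(c − d')/c = 0.0022 ≥ ε_y = 0.0021, so the compression steel yields.
M_n = (A_s − A'_s) f_y (d − a/2) + A'_s f_y (d − d') = 318.6 × (25.5 − 3.245) + 114 × (25.5 − 2.1) = 7090.4 + 2667.6 = 9758.0 kip·in = 9758.0/12 = 813.17 kip·ft.

M_n ≈ 813 kip·ft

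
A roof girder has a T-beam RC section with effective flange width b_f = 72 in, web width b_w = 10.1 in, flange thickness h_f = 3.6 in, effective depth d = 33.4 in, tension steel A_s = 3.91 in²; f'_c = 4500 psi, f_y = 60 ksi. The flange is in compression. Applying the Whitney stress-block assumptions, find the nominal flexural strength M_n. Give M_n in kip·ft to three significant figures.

M_n ≈ 645 kip·ft

Tension: T = A_s f_y = 3.91 × 60 = 234.6 kips.
Try a within the flange: a = T/(0.85 f'_c b_f) = 234.6/(0.85 × 4.5 × 72) = 0.852 in.
Since a = 0.852 ≤ h_f = 3.6 in, the stress block lies entirely in the flange; analyse as a rectangular beam of width b_f.
M_n = T(d − a/2) = 234.6 × (33.4 − 0.426) = 7735.7 kip·in.
M_n = 7735.7/12 = 644.64 kip·ft.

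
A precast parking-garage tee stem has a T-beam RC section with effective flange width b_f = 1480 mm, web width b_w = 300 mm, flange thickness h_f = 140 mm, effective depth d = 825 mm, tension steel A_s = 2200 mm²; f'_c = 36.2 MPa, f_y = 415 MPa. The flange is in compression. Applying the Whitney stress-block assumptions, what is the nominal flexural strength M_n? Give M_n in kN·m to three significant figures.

Tension: T = A_s f_y = 2200 × 415 = 913000 N.
Try a within the flange: a = T/(0.85 f'_c b_f) = 913000/(0.85 × 36.2 × 1480) = 20.05 mm.
Since a = 20.05 ≤ h_f = 140 mm, the stress block lies entirely in the flange; analyse as a rectangular beam of width b_f.
M_n = T(d − a/2) = 913000 × (825 − 10.025) = 744.07 × 10⁶ N·mm.
M_n = 744.07 kN·m.

M_n ≈ 744 kN·m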